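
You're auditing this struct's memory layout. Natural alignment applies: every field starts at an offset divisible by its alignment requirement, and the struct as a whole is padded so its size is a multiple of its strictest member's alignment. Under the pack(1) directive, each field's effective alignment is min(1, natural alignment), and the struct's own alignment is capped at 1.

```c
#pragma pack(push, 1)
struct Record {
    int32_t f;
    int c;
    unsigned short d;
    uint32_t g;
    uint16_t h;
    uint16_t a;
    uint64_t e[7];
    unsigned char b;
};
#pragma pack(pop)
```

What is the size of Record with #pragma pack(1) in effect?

75

0..4  f  (4B, 1-aligned)
4..8  c  (4B, 1-aligned)
8..10  d  (2B, 1-aligned)
10..14  g  (4B, 1-aligned)
14..16  h  (2B, 1-aligned)
16..18  a  (2B, 1-aligned)
18..74  e  (56B, 1-aligned)
74..75  b  (1B, 1-aligned)
sizeof = 75, alignof = 1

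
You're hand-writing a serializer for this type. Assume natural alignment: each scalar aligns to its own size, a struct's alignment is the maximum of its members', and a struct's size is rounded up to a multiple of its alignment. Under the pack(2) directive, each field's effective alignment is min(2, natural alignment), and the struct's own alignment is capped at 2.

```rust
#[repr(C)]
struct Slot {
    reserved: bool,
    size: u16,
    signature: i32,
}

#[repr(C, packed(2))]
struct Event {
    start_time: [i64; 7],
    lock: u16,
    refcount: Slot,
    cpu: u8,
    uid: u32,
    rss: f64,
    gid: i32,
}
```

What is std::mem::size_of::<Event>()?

84 bytes

Slot: reserved at 0 (size 1, align 1) → ends 1; pad 1 to align 2 for size; size at 2 (size 2, align 2) → ends 4; signature at 4 (size 4, align 4) → ends 8; total 8 bytes, alignment 4
start_time at 0 (size 56, align 2) → ends 56
lock at 56 (size 2, align 2) → ends 58
refcount at 58 (size 8, align 2) → ends 66
cpu at 66 (size 1, align 1) → ends 67
pad 1 to align 2 for uid
uid at 68 (size 4, align 2) → ends 72
rss at 72 (size 8, align 2) → ends 80
gid at 80 (size 4, align 2) → ends 84
total 84 bytes, alignment 2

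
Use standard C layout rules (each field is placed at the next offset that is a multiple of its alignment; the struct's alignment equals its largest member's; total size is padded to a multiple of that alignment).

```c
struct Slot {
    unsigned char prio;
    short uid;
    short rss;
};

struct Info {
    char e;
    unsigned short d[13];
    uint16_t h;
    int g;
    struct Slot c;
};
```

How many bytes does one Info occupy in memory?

44 bytes

Slot: 0..1  prio  (1B, 1-aligned); 1..2  -- padding (1B); 2..4  uid  (2B, 2-aligned); 4..6  rss  (2B, 2-aligned); sizeof = 6, alignof = 2
0..1  e  (1B, 1-aligned)
1..2  -- padding (1B)
2..28  d  (26B, 2-aligned)
28..30  h  (2B, 2-aligned)
30..32  -- padding (2B)
32..36  g  (4B, 4-aligned)
36..42  c  (6B, 2-aligned)
42..44  -- tail padding (2B)
sizeof = 44, alignof = 4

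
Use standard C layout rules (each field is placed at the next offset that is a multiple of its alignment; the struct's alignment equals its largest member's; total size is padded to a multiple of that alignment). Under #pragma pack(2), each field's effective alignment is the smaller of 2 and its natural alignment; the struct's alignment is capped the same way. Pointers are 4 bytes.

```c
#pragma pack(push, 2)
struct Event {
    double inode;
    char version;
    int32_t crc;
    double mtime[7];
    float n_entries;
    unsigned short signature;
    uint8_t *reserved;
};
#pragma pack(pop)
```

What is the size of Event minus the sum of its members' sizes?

@0: inode [8B, align 2] → 8
@8: version [1B, align 1] → 9
+1 pad (align 2)
@10: crc [4B, align 2] → 14
@14: mtime [56B, align 2] → 70
@70: n_entries [4B, align 2] → 74
@74: signature [2B, align 2] → 76
@76: reserved [4B, align 2] → 80
size 80, align 2
data bytes 79, size 80 → padding 1

1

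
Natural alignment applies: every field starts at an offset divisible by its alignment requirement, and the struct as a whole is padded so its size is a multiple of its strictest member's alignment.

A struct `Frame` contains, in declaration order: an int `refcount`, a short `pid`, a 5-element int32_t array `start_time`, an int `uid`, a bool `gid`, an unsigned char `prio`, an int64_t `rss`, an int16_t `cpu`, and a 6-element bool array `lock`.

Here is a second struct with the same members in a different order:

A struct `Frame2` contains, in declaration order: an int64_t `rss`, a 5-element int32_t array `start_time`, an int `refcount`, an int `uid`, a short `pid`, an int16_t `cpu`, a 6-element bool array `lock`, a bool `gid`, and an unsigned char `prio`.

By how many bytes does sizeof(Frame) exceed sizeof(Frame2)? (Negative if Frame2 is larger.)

8

0..4  refcount  (4B, 4-aligned)
4..6  pid  (2B, 2-aligned)
6..8  -- padding (2B)
8..28  start_time  (20B, 4-aligned)
28..32  uid  (4B, 4-aligned)
32..33  gid  (1B, 1-aligned)
33..34  prio  (1B, 1-aligned)
34..40  -- padding (6B)
40..48  rss  (8B, 8-aligned)
48..50  cpu  (2B, 2-aligned)
50..56  lock  (6B, 1-aligned)
sizeof = 56, alignof = 8
— Frame2 —
0..8  rss  (8B, 8-aligned)
8..28  start_time  (20B, 4-aligned)
28..32  refcount  (4B, 4-aligned)
32..36  uid  (4B, 4-aligned)
36..38  pid  (2B, 2-aligned)
38..40  cpu  (2B, 2-aligned)
40..46  lock  (6B, 1-aligned)
46..47  gid  (1B, 1-aligned)
47..48  prio  (1B, 1-aligned)
sizeof = 48, alignof = 8
56 − 48 = 8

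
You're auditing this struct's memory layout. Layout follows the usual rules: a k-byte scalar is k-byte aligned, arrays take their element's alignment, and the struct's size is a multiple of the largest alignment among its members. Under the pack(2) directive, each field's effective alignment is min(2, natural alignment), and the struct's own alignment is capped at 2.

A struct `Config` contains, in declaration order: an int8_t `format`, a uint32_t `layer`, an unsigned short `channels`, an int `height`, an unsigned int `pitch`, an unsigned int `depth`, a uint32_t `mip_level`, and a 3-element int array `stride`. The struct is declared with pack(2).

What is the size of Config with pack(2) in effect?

36

0..1  format  (1B, 1-aligned)
1..2  -- padding (1B)
2..6  layer  (4B, 2-aligned)
6..8  channels  (2B, 2-aligned)
8..12  height  (4B, 2-aligned)
12..16  pitch  (4B, 2-aligned)
16..20  depth  (4B, 2-aligned)
20..24  mip_level  (4B, 2-aligned)
24..36  stride  (12B, 2-aligned)
sizeof = 36, alignof = 2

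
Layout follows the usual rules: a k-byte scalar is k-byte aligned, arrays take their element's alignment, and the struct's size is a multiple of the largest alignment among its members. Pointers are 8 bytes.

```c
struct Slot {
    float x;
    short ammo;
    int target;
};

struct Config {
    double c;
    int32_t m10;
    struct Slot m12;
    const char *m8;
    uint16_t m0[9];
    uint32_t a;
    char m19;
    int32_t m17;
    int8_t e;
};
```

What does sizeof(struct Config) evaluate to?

Slot: 0..4  x  (4B, 4-aligned); 4..6  ammo  (2B, 2-aligned); 6..8  -- padding (2B); 8..12  target  (4B, 4-aligned); sizeof = 12, alignof = 4
0..8  c  (8B, 8-aligned)
8..12  m10  (4B, 4-aligned)
12..24  m12  (12B, 4-aligned)
24..32  m8  (8B, 8-aligned)
32..50  m0  (18B, 2-aligned)
50..52  -- padding (2B)
52..56  a  (4B, 4-aligned)
56..57  m19  (1B, 1-aligned)
57..60  -- padding (3B)
60..64  m17  (4B, 4-aligned)
64..65  e  (1B, 1-aligned)
65..72  -- tail padding (7B)
sizeof = 72, alignof = 8

72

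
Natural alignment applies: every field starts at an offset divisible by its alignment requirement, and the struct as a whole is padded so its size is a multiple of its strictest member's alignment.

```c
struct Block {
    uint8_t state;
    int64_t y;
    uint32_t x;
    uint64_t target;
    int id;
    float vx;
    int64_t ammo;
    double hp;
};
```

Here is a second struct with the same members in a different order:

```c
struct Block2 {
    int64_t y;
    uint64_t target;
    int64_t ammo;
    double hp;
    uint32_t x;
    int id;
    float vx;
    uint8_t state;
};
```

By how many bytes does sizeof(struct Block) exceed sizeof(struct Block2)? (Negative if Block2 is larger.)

8

@0: state [1B, align 1] → 1
+7 pad (align 8)
@8: y [8B, align 8] → 16
@16: x [4B, align 4] → 20
+4 pad (align 8)
@24: target [8B, align 8] → 32
@32: id [4B, align 4] → 36
@36: vx [4B, align 4] → 40
@40: ammo [8B, align 8] → 48
@48: hp [8B, align 8] → 56
size 56, align 8
— Block2 —
@0: y [8B, align 8] → 8
@8: target [8B, align 8] → 16
@16: ammo [8B, align 8] → 24
@24: hp [8B, align 8] → 32
@32: x [4B, align 4] → 36
@36: id [4B, align 4] → 40
@40: vx [4B, align 4] → 44
@44: state [1B, align 1] → 45
+3 tail pad (align 8)
size 48, align 8
56 − 48 = 8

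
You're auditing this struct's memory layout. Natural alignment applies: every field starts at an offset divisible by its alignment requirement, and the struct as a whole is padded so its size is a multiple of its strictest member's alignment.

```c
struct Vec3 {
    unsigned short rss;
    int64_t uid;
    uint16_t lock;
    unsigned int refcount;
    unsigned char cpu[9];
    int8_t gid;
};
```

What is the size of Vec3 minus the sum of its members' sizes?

14

rss at 0 (size 2, align 2) → ends 2
pad 6 to align 8 for uid
uid at 8 (size 8, align 8) → ends 16
lock at 16 (size 2, align 2) → ends 18
pad 2 to align 4 for refcount
refcount at 20 (size 4, align 4) → ends 24
cpu at 24 (size 9, align 1) → ends 33
gid at 33 (size 1, align 1) → ends 34
tail pad 6 to reach multiple of 8
total 40 bytes, alignment 8
data bytes 26, size 40 → padding 14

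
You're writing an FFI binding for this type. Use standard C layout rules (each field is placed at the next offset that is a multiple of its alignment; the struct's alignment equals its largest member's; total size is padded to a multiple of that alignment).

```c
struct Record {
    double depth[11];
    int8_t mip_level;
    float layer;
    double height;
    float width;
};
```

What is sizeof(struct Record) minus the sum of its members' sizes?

7

0..88  depth  (88B, 8-aligned)
88..89  mip_level  (1B, 1-aligned)
89..92  -- padding (3B)
92..96  layer  (4B, 4-aligned)
96..104  height  (8B, 8-aligned)
104..108  width  (4B, 4-aligned)
108..112  -- tail padding (4B)
sizeof = 112, alignof = 8
data bytes 105, size 112 → padding 7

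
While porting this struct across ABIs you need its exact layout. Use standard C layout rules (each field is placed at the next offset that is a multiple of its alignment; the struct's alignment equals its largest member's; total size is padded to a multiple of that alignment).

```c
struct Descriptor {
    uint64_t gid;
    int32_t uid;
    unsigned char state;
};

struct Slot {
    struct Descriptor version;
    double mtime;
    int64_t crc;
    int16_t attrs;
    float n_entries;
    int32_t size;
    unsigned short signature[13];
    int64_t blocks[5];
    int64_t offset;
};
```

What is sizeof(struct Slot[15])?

1800

Descriptor: 0..8  gid  (8B, 8-aligned); 8..12  uid  (4B, 4-aligned); 12..13  state  (1B, 1-aligned); 13..16  -- tail padding (3B); sizeof = 16, alignof = 8
0..16  version  (16B, 8-aligned)
16..24  mtime  (8B, 8-aligned)
24..32  crc  (8B, 8-aligned)
32..34  attrs  (2B, 2-aligned)
34..36  -- padding (2B)
36..40  n_entries  (4B, 4-aligned)
40..44  size  (4B, 4-aligned)
44..70  signature  (26B, 2-aligned)
70..72  -- padding (2B)
72..112  blocks  (40B, 8-aligned)
112..120  offset  (8B, 8-aligned)
sizeof = 120, alignof = 8
array of 15: 15 × 120 = 1800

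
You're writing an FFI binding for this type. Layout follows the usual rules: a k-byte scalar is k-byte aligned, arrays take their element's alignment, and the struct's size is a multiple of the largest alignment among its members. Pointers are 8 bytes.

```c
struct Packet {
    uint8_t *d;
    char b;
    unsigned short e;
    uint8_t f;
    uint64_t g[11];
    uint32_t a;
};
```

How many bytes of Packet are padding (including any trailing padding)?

@0: d [8B, align 8] → 8
@8: b [1B, align 1] → 9
+1 pad (align 2)
@10: e [2B, align 2] → 12
@12: f [1B, align 1] → 13
+3 pad (align 8)
@16: g [88B, align 8] → 104
@104: a [4B, align 4] → 108
+4 tail pad (align 8)
size 112, align 8
data bytes 104, size 112 → padding 8

8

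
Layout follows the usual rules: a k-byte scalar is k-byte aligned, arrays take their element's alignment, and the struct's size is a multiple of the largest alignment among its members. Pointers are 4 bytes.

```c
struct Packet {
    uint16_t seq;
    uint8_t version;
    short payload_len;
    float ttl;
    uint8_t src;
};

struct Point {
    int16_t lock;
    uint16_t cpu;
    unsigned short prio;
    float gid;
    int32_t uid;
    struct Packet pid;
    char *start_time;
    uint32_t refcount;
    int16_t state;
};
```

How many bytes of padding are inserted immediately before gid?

Packet: @0: seq [2B, align 2] → 2; @2: version [1B, align 1] → 3; +1 pad (align 2); @4: payload_len [2B, align 2] → 6; +2 pad (align 4); @8: ttl [4B, align 4] → 12; @12: src [1B, align 1] → 13; +3 tail pad (align 4); size 16, align 4
@0: lock [2B, align 2] → 2
@2: cpu [2B, align 2] → 4
@4: prio [2B, align 2] → 6
+2 pad (align 4)
@8: gid [4B, align 4] → 12

2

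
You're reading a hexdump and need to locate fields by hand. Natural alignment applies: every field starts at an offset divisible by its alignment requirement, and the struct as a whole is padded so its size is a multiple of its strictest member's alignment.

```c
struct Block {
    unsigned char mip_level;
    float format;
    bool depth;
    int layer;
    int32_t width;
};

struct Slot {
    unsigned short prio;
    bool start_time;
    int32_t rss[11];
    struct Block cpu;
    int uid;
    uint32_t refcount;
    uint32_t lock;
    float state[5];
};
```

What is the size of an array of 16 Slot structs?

Block: mip_level at 0 (size 1, align 1) → ends 1; pad 3 to align 4 for format; format at 4 (size 4, align 4) → ends 8; depth at 8 (size 1, align 1) → ends 9; pad 3 to align 4 for layer; layer at 12 (size 4, align 4) → ends 16; width at 16 (size 4, align 4) → ends 20; total 20 bytes, alignment 4
prio at 0 (size 2, align 2) → ends 2
start_time at 2 (size 1, align 1) → ends 3
pad 1 to align 4 for rss
rss at 4 (size 44, align 4) → ends 48
cpu at 48 (size 20, align 4) → ends 68
uid at 68 (size 4, align 4) → ends 72
refcount at 72 (size 4, align 4) → ends 76
lock at 76 (size 4, align 4) → ends 80
state at 80 (size 20, align 4) → ends 100
total 100 bytes, alignment 4
array of 16: 16 × 100 = 1600

1600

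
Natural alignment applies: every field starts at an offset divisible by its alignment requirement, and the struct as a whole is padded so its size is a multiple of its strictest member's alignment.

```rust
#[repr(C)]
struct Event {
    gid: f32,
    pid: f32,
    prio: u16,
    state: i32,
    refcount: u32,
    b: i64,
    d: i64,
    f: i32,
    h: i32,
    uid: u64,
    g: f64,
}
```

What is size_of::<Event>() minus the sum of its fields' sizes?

6

0..4  gid  (4B, 4-aligned)
4..8  pid  (4B, 4-aligned)
8..10  prio  (2B, 2-aligned)
10..12  -- padding (2B)
12..16  state  (4B, 4-aligned)
16..20  refcount  (4B, 4-aligned)
20..24  -- padding (4B)
24..32  b  (8B, 8-aligned)
32..40  d  (8B, 8-aligned)
40..44  f  (4B, 4-aligned)
44..48  h  (4B, 4-aligned)
48..56  uid  (8B, 8-aligned)
56..64  g  (8B, 8-aligned)
sizeof = 64, alignof = 8
data bytes 58, size 64 → padding 6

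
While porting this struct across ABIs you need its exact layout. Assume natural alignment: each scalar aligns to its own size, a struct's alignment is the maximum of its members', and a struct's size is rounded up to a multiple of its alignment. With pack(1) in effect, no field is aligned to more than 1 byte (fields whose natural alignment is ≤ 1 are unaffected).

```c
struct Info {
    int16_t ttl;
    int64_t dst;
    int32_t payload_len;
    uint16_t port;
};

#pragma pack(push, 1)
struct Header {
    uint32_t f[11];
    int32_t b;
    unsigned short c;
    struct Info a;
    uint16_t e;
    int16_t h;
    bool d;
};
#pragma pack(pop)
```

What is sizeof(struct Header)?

79 bytes

Info: 0..2  ttl  (2B, 2-aligned); 2..8  -- padding (6B); 8..16  dst  (8B, 8-aligned); 16..20  payload_len  (4B, 4-aligned); 20..22  port  (2B, 2-aligned); 22..24  -- tail padding (2B); sizeof = 24, alignof = 8
0..44  f  (44B, 1-aligned)
44..48  b  (4B, 1-aligned)
48..50  c  (2B, 1-aligned)
50..74  a  (24B, 1-aligned)
74..76  e  (2B, 1-aligned)
76..78  h  (2B, 1-aligned)
78..79  d  (1B, 1-aligned)
sizeof = 79, alignof = 1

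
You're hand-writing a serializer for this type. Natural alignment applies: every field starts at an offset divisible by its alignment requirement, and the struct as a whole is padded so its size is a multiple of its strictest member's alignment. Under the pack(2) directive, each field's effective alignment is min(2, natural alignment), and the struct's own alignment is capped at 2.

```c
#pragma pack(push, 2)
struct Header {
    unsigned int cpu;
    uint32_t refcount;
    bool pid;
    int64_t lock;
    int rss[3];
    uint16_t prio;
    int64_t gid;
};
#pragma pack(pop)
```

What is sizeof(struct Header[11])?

440

@0: cpu [4B, align 2] → 4
@4: refcount [4B, align 2] → 8
@8: pid [1B, align 1] → 9
+1 pad (align 2)
@10: lock [8B, align 2] → 18
@18: rss [12B, align 2] → 30
@30: prio [2B, align 2] → 32
@32: gid [8B, align 2] → 40
size 40, align 2
array of 11: 11 × 40 = 440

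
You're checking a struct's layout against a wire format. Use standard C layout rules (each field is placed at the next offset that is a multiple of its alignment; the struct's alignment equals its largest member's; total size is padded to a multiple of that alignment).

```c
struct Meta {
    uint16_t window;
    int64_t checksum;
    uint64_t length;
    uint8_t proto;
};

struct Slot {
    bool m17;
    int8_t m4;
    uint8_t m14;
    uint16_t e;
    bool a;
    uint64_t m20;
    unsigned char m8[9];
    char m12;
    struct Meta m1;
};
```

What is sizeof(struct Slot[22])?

1408

Meta: @0: window [2B, align 2] → 2; +6 pad (align 8); @8: checksum [8B, align 8] → 16; @16: length [8B, align 8] → 24; @24: proto [1B, align 1] → 25; +7 tail pad (align 8); size 32, align 8
@0: m17 [1B, align 1] → 1
@1: m4 [1B, align 1] → 2
@2: m14 [1B, align 1] → 3
+1 pad (align 2)
@4: e [2B, align 2] → 6
@6: a [1B, align 1] → 7
+1 pad (align 8)
@8: m20 [8B, align 8] → 16
@16: m8 [9B, align 1] → 25
@25: m12 [1B, align 1] → 26
+6 pad (align 8)
@32: m1 [32B, align 8] → 64
size 64, align 8
array of 22: 22 × 64 = 1408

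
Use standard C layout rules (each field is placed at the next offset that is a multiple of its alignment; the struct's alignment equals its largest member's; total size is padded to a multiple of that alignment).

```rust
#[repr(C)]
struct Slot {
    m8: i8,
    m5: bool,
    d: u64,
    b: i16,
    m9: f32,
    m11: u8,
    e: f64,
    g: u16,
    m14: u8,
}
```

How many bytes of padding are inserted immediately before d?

m8 at 0 (size 1, align 1) → ends 1
m5 at 1 (size 1, align 1) → ends 2
pad 6 to align 8 for d
d at 8 (size 8, align 8) → ends 16

6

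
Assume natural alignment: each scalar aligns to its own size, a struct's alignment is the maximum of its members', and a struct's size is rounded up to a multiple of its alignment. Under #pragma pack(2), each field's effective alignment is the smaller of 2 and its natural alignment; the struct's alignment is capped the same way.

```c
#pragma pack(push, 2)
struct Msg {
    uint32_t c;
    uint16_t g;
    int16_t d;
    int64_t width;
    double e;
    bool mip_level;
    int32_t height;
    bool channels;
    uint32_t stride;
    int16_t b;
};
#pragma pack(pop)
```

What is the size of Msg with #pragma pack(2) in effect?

38

@0: c [4B, align 2] → 4
@4: g [2B, align 2] → 6
@6: d [2B, align 2] → 8
@8: width [8B, align 2] → 16
@16: e [8B, align 2] → 24
@24: mip_level [1B, align 1] → 25
+1 pad (align 2)
@26: height [4B, align 2] → 30
@30: channels [1B, align 1] → 31
+1 pad (align 2)
@32: stride [4B, align 2] → 36
@36: b [2B, align 2] → 38
size 38, align 2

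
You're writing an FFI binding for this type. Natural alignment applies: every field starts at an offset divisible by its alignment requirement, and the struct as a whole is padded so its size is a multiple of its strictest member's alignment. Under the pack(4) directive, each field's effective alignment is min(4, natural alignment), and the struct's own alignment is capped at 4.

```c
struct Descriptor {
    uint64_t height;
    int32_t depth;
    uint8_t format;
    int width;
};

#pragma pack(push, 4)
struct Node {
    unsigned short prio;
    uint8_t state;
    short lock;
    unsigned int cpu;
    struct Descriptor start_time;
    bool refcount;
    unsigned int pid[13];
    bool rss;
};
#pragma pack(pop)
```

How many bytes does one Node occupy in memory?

Descriptor: @0: height [8B, align 8] → 8; @8: depth [4B, align 4] → 12; @12: format [1B, align 1] → 13; +3 pad (align 4); @16: width [4B, align 4] → 20; +4 tail pad (align 8); size 24, align 8
@0: prio [2B, align 2] → 2
@2: state [1B, align 1] → 3
+1 pad (align 2)
@4: lock [2B, align 2] → 6
+2 pad (align 4)
@8: cpu [4B, align 4] → 12
@12: start_time [24B, align 4] → 36
@36: refcount [1B, align 1] → 37
+3 pad (align 4)
@40: pid [52B, align 4] → 92
@92: rss [1B, align 1] → 93
+3 tail pad (align 4)
size 96, align 4

96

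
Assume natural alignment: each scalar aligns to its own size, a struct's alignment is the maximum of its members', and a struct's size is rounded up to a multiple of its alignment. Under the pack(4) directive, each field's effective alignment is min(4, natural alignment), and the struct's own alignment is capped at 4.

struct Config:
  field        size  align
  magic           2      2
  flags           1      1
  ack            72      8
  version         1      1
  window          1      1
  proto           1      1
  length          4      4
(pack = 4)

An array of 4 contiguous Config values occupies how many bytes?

336

magic at 0 (size 2, align 2) → ends 2
flags at 2 (size 1, align 1) → ends 3
pad 1 to align 4 for ack
ack at 4 (size 72, align 4) → ends 76
version at 76 (size 1, align 1) → ends 77
window at 77 (size 1, align 1) → ends 78
proto at 78 (size 1, align 1) → ends 79
pad 1 to align 4 for length
length at 80 (size 4, align 4) → ends 84
total 84 bytes, alignment 4
array of 4: 4 × 84 = 336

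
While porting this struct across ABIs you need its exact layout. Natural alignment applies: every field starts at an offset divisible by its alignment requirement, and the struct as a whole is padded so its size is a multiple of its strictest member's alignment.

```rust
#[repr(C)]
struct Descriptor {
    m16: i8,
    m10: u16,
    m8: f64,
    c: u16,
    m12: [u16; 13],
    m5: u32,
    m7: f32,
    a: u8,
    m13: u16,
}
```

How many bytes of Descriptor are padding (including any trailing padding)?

0..1  m16  (1B, 1-aligned)
1..2  -- padding (1B)
2..4  m10  (2B, 2-aligned)
4..8  -- padding (4B)
8..16  m8  (8B, 8-aligned)
16..18  c  (2B, 2-aligned)
18..44  m12  (26B, 2-aligned)
44..48  m5  (4B, 4-aligned)
48..52  m7  (4B, 4-aligned)
52..53  a  (1B, 1-aligned)
53..54  -- padding (1B)
54..56  m13  (2B, 2-aligned)
sizeof = 56, alignof = 8
data bytes 50, size 56 → padding 6

6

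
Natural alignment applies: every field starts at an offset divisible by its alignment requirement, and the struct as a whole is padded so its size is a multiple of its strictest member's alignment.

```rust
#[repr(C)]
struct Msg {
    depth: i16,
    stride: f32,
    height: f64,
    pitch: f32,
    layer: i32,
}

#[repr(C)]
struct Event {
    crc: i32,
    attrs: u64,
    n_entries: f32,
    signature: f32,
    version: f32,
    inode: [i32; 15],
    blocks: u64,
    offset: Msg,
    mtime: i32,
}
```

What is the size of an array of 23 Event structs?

2944

Msg: depth at 0 (size 2, align 2) → ends 2; pad 2 to align 4 for stride; stride at 4 (size 4, align 4) → ends 8; height at 8 (size 8, align 8) → ends 16; pitch at 16 (size 4, align 4) → ends 20; layer at 20 (size 4, align 4) → ends 24; total 24 bytes, alignment 8
crc at 0 (size 4, align 4) → ends 4
pad 4 to align 8 for attrs
attrs at 8 (size 8, align 8) → ends 16
n_entries at 16 (size 4, align 4) → ends 20
signature at 20 (size 4, align 4) → ends 24
version at 24 (size 4, align 4) → ends 28
inode at 28 (size 60, align 4) → ends 88
blocks at 88 (size 8, align 8) → ends 96
offset at 96 (size 24, align 8) → ends 120
mtime at 120 (size 4, align 4) → ends 124
tail pad 4 to reach multiple of 8
total 128 bytes, alignment 8
array of 23: 23 × 128 = 2944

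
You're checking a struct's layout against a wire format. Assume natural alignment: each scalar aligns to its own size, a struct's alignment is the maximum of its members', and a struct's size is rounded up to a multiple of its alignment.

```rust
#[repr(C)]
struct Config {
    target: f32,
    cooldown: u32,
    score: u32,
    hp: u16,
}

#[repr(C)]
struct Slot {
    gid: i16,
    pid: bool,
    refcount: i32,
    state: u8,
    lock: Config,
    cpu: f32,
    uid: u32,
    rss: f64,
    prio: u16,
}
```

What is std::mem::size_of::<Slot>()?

56 bytes

Config: 0..4  target  (4B, 4-aligned); 4..8  cooldown  (4B, 4-aligned); 8..12  score  (4B, 4-aligned); 12..14  hp  (2B, 2-aligned); 14..16  -- tail padding (2B); sizeof = 16, alignof = 4
0..2  gid  (2B, 2-aligned)
2..3  pid  (1B, 1-aligned)
3..4  -- padding (1B)
4..8  refcount  (4B, 4-aligned)
8..9  state  (1B, 1-aligned)
9..12  -- padding (3B)
12..28  lock  (16B, 4-aligned)
28..32  cpu  (4B, 4-aligned)
32..36  uid  (4B, 4-aligned)
36..40  -- padding (4B)
40..48  rss  (8B, 8-aligned)
48..50  prio  (2B, 2-aligned)
50..56  -- tail padding (6B)
sizeof = 56, alignof = 8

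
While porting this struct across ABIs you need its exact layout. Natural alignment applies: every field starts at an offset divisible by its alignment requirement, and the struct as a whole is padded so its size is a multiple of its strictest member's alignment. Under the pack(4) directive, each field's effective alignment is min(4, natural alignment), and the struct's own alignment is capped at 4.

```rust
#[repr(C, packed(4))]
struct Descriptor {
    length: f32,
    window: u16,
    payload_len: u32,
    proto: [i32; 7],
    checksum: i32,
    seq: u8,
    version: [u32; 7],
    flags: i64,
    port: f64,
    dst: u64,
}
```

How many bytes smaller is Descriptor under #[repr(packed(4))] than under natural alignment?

4

natural layout:
  length at 0 (size 4, align 4) → ends 4
  window at 4 (size 2, align 2) → ends 6
  pad 2 to align 4 for payload_len
  payload_len at 8 (size 4, align 4) → ends 12
  proto at 12 (size 28, align 4) → ends 40
  checksum at 40 (size 4, align 4) → ends 44
  seq at 44 (size 1, align 1) → ends 45
  pad 3 to align 4 for version
  version at 48 (size 28, align 4) → ends 76
  pad 4 to align 8 for flags
  flags at 80 (size 8, align 8) → ends 88
  port at 88 (size 8, align 8) → ends 96
  dst at 96 (size 8, align 8) → ends 104
  total 104 bytes, alignment 8
packed(4) layout:
  length at 0 (size 4, align 4) → ends 4
  window at 4 (size 2, align 2) → ends 6
  pad 2 to align 4 for payload_len
  payload_len at 8 (size 4, align 4) → ends 12
  proto at 12 (size 28, align 4) → ends 40
  checksum at 40 (size 4, align 4) → ends 44
  seq at 44 (size 1, align 1) → ends 45
  pad 3 to align 4 for version
  version at 48 (size 28, align 4) → ends 76
  flags at 76 (size 8, align 4) → ends 84
  port at 84 (size 8, align 4) → ends 92
  dst at 92 (size 8, align 4) → ends 100
  total 100 bytes, alignment 4
104 − 100 = 4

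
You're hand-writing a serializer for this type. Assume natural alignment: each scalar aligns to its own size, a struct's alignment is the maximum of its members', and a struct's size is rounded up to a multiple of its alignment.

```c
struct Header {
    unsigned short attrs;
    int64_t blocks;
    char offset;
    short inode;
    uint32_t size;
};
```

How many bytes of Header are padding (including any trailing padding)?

7

@0: attrs [2B, align 2] → 2
+6 pad (align 8)
@8: blocks [8B, align 8] → 16
@16: offset [1B, align 1] → 17
+1 pad (align 2)
@18: inode [2B, align 2] → 20
@20: size [4B, align 4] → 24
size 24, align 8
data bytes 17, size 24 → padding 7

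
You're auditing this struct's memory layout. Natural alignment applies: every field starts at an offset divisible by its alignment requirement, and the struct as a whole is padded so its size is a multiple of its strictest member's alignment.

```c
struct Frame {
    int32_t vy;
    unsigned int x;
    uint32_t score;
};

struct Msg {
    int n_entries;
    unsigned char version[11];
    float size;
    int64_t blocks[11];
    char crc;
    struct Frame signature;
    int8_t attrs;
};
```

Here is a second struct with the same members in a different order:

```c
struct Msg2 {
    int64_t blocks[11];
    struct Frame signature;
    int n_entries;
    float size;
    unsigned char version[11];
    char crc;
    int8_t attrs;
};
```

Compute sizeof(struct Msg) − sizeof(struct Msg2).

Frame: vy at 0 (size 4, align 4) → ends 4; x at 4 (size 4, align 4) → ends 8; score at 8 (size 4, align 4) → ends 12; total 12 bytes, alignment 4
n_entries at 0 (size 4, align 4) → ends 4
version at 4 (size 11, align 1) → ends 15
pad 1 to align 4 for size
size at 16 (size 4, align 4) → ends 20
pad 4 to align 8 for blocks
blocks at 24 (size 88, align 8) → ends 112
crc at 112 (size 1, align 1) → ends 113
pad 3 to align 4 for signature
signature at 116 (size 12, align 4) → ends 128
attrs at 128 (size 1, align 1) → ends 129
tail pad 7 to reach multiple of 8
total 136 bytes, alignment 8
— Msg2 —
blocks at 0 (size 88, align 8) → ends 88
signature at 88 (size 12, align 4) → ends 100
n_entries at 100 (size 4, align 4) → ends 104
size at 104 (size 4, align 4) → ends 108
version at 108 (size 11, align 1) → ends 119
crc at 119 (size 1, align 1) → ends 120
attrs at 120 (size 1, align 1) → ends 121
tail pad 7 to reach multiple of 8
total 128 bytes, alignment 8
136 − 128 = 8

8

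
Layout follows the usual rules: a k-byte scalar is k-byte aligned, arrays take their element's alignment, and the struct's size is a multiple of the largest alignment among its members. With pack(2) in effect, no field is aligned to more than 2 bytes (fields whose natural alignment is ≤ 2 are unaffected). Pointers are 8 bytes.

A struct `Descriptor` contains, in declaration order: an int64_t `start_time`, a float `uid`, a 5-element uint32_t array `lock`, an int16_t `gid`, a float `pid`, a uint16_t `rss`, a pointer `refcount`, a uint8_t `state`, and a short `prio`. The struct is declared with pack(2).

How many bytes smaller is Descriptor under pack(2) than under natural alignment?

12

natural layout:
  0..8  start_time  (8B, 8-aligned)
  8..12  uid  (4B, 4-aligned)
  12..32  lock  (20B, 4-aligned)
  32..34  gid  (2B, 2-aligned)
  34..36  -- padding (2B)
  36..40  pid  (4B, 4-aligned)
  40..42  rss  (2B, 2-aligned)
  42..48  -- padding (6B)
  48..56  refcount  (8B, 8-aligned)
  56..57  state  (1B, 1-aligned)
  57..58  -- padding (1B)
  58..60  prio  (2B, 2-aligned)
  60..64  -- tail padding (4B)
  sizeof = 64, alignof = 8
packed(2) layout:
  0..8  start_time  (8B, 2-aligned)
  8..12  uid  (4B, 2-aligned)
  12..32  lock  (20B, 2-aligned)
  32..34  gid  (2B, 2-aligned)
  34..38  pid  (4B, 2-aligned)
  38..40  rss  (2B, 2-aligned)
  40..48  refcount  (8B, 2-aligned)
  48..49  state  (1B, 1-aligned)
  49..50  -- padding (1B)
  50..52  prio  (2B, 2-aligned)
  sizeof = 52, alignof = 2
64 − 52 = 12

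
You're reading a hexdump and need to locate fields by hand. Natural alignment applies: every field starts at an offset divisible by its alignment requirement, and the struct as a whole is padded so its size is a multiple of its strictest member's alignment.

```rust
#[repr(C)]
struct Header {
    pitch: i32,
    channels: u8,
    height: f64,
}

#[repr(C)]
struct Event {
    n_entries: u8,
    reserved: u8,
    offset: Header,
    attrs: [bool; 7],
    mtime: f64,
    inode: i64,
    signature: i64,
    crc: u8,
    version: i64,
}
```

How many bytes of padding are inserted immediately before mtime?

Header: pitch at 0 (size 4, align 4) → ends 4; channels at 4 (size 1, align 1) → ends 5; pad 3 to align 8 for height; height at 8 (size 8, align 8) → ends 16; total 16 bytes, alignment 8
n_entries at 0 (size 1, align 1) → ends 1
reserved at 1 (size 1, align 1) → ends 2
pad 6 to align 8 for offset
offset at 8 (size 16, align 8) → ends 24
attrs at 24 (size 7, align 1) → ends 31
pad 1 to align 8 for mtime
mtime at 32 (size 8, align 8) → ends 40

1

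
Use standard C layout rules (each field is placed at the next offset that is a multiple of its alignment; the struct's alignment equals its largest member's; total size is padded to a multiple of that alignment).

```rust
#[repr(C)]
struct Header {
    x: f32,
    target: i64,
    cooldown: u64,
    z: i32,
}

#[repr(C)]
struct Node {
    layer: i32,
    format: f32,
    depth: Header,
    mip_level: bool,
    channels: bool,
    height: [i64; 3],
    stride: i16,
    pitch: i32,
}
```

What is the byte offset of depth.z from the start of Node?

32

Header: 0..4  x  (4B, 4-aligned); 4..8  -- padding (4B); 8..16  target  (8B, 8-aligned); 16..24  cooldown  (8B, 8-aligned); 24..28  z  (4B, 4-aligned); 28..32  -- tail padding (4B); sizeof = 32, alignof = 8
0..4  layer  (4B, 4-aligned)
4..8  format  (4B, 4-aligned)
8..40  depth  (32B, 8-aligned)
within Header: z at 24
8 + 24 = 32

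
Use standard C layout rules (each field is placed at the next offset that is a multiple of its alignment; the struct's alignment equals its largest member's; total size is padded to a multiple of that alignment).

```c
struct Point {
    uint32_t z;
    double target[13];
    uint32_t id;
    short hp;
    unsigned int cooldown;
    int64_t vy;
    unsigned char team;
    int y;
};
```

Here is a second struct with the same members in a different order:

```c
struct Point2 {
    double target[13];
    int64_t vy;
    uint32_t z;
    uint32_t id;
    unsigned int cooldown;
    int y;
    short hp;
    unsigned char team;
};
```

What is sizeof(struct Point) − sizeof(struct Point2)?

8

@0: z [4B, align 4] → 4
+4 pad (align 8)
@8: target [104B, align 8] → 112
@112: id [4B, align 4] → 116
@116: hp [2B, align 2] → 118
+2 pad (align 4)
@120: cooldown [4B, align 4] → 124
+4 pad (align 8)
@128: vy [8B, align 8] → 136
@136: team [1B, align 1] → 137
+3 pad (align 4)
@140: y [4B, align 4] → 144
size 144, align 8
— Point2 —
@0: target [104B, align 8] → 104
@104: vy [8B, align 8] → 112
@112: z [4B, align 4] → 116
@116: id [4B, align 4] → 120
@120: cooldown [4B, align 4] → 124
@124: y [4B, align 4] → 128
@128: hp [2B, align 2] → 130
@130: team [1B, align 1] → 131
+5 tail pad (align 8)
size 136, align 8
144 − 136 = 8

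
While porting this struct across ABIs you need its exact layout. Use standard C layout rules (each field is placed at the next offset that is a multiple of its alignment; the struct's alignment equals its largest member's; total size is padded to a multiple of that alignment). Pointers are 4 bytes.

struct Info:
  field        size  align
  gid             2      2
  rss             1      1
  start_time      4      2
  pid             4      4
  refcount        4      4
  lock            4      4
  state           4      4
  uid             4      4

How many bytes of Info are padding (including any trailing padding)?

@0: gid [2B, align 2] → 2
@2: rss [1B, align 1] → 3
+1 pad (align 2)
@4: start_time [4B, align 2] → 8
@8: pid [4B, align 4] → 12
@12: refcount [4B, align 4] → 16
@16: lock [4B, align 4] → 20
@20: state [4B, align 4] → 24
@24: uid [4B, align 4] → 28
size 28, align 4
data bytes 27, size 28 → padding 1

1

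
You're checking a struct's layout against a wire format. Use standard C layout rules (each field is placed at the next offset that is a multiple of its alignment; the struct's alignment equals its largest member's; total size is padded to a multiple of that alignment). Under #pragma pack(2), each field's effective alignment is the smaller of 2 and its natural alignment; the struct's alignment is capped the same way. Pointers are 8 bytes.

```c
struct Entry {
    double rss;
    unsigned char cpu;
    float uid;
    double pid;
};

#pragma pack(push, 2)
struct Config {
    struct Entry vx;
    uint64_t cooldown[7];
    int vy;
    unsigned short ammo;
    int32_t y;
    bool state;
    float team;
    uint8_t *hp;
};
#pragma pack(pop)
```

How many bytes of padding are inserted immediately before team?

1

Entry: @0: rss [8B, align 8] → 8; @8: cpu [1B, align 1] → 9; +3 pad (align 4); @12: uid [4B, align 4] → 16; @16: pid [8B, align 8] → 24; size 24, align 8
@0: vx [24B, align 2] → 24
@24: cooldown [56B, align 2] → 80
@80: vy [4B, align 2] → 84
@84: ammo [2B, align 2] → 86
@86: y [4B, align 2] → 90
@90: state [1B, align 1] → 91
+1 pad (align 2)
@92: team [4B, align 2] → 96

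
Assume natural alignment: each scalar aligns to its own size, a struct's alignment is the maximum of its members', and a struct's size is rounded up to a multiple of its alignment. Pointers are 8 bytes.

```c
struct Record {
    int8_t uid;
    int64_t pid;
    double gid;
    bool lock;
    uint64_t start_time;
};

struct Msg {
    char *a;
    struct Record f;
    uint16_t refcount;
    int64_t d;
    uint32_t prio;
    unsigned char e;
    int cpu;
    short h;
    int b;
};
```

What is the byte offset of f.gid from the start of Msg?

Record: uid at 0 (size 1, align 1) → ends 1; pad 7 to align 8 for pid; pid at 8 (size 8, align 8) → ends 16; gid at 16 (size 8, align 8) → ends 24; lock at 24 (size 1, align 1) → ends 25; pad 7 to align 8 for start_time; start_time at 32 (size 8, align 8) → ends 40; total 40 bytes, alignment 8
a at 0 (size 8, align 8) → ends 8
f at 8 (size 40, align 8) → ends 48
within Record: gid at 16
8 + 16 = 24

24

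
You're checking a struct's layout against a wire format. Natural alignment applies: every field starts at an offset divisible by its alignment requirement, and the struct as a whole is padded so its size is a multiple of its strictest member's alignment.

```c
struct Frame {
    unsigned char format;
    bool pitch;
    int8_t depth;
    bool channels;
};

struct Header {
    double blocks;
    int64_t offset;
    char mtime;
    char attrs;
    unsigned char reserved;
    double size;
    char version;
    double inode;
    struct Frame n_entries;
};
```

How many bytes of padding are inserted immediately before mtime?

0

Frame: @0: format [1B, align 1] → 1; @1: pitch [1B, align 1] → 2; @2: depth [1B, align 1] → 3; @3: channels [1B, align 1] → 4; size 4, align 1
@0: blocks [8B, align 8] → 8
@8: offset [8B, align 8] → 16
@16: mtime [1B, align 1] → 17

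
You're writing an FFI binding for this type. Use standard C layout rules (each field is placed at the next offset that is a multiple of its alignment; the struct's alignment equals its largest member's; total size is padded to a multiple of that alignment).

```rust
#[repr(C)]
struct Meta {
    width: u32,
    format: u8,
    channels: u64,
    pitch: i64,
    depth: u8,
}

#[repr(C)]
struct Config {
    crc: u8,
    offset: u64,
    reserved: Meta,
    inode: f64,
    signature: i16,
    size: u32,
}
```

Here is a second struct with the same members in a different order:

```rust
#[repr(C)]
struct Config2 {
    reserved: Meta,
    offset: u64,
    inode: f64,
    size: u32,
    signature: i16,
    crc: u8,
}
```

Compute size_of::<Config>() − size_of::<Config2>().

8

Meta: width at 0 (size 4, align 4) → ends 4; format at 4 (size 1, align 1) → ends 5; pad 3 to align 8 for channels; channels at 8 (size 8, align 8) → ends 16; pitch at 16 (size 8, align 8) → ends 24; depth at 24 (size 1, align 1) → ends 25; tail pad 7 to reach multiple of 8; total 32 bytes, alignment 8
crc at 0 (size 1, align 1) → ends 1
pad 7 to align 8 for offset
offset at 8 (size 8, align 8) → ends 16
reserved at 16 (size 32, align 8) → ends 48
inode at 48 (size 8, align 8) → ends 56
signature at 56 (size 2, align 2) → ends 58
pad 2 to align 4 for size
size at 60 (size 4, align 4) → ends 64
total 64 bytes, alignment 8
— Config2 —
reserved at 0 (size 32, align 8) → ends 32
offset at 32 (size 8, align 8) → ends 40
inode at 40 (size 8, align 8) → ends 48
size at 48 (size 4, align 4) → ends 52
signature at 52 (size 2, align 2) → ends 54
crc at 54 (size 1, align 1) → ends 55
tail pad 1 to reach multiple of 8
total 56 bytes, alignment 8
64 − 56 = 8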